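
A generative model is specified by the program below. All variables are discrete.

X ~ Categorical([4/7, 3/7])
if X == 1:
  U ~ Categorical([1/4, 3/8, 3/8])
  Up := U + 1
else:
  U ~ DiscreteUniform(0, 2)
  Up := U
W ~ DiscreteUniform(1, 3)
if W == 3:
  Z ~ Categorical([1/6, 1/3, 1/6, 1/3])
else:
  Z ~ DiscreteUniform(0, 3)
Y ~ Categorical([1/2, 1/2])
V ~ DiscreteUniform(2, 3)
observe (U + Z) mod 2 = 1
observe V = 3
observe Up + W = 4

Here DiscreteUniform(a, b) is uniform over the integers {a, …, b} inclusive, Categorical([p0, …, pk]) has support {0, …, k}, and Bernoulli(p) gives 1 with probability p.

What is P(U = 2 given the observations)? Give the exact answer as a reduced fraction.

Enumerate traces; 20 have nonzero weight after conditioning:
  (X=0, U=1, W=3, Z=0, Y=0, V=3) weight 1/378
  (X=0, U=1, W=3, Z=0, Y=1, V=3) weight 1/378
  (X=0, U=1, W=3, Z=2, Y=0, V=3) weight 1/378
  (X=0, U=1, W=3, Z=2, Y=1, V=3) weight 1/378
  (X=0, U=2, W=2, Z=1, Y=0, V=3) weight 1/252
  (X=0, U=2, W=2, Z=1, Y=1, V=3) weight 1/252
  (X=0, U=2, W=2, Z=3, Y=0, V=3) weight 1/252
  (X=0, U=2, W=2, Z=3, Y=1, V=3) weight 1/252
  (X=1, U=0, W=3, Z=1, Y=0, V=3) weight 1/336
  … 11 more
Group by U:
  weight(U=0) = 1/84
  weight(U=1) = 145/6048
  weight(U=2) = 59/2016
Total weight = 1/84 + 145/6048 + 59/2016 = 197/3024
P(U=0 | obs) = 1/84 / 197/3024 = 36/197
P(U=1 | obs) = 145/6048 / 197/3024 = 145/394
P(U=2 | obs) = 59/2016 / 197/3024 = 177/394

P(U = 2 | obs) = 177/394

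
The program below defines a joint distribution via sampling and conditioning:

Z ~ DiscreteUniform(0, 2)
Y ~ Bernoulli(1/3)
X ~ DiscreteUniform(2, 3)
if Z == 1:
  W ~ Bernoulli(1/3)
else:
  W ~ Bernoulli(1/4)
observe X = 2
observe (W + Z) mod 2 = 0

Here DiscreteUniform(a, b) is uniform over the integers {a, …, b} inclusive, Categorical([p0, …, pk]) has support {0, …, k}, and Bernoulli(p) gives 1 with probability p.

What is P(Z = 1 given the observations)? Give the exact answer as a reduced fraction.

P(Z = 1 | obs) = 2/11

Enumerate traces; 6 have nonzero weight after conditioning:
  (Z=0, Y=0, X=2, W=0) weight 1/12
  (Z=0, Y=1, X=2, W=0) weight 1/24
  (Z=1, Y=0, X=2, W=1) weight 1/27
  (Z=1, Y=1, X=2, W=1) weight 1/54
  (Z=2, Y=0, X=2, W=0) weight 1/12
  (Z=2, Y=1, X=2, W=0) weight 1/24
Group by Z:
  weight(Z=0) = 1/8
  weight(Z=1) = 1/18
  weight(Z=2) = 1/8
Total weight = 1/8 + 1/18 + 1/8 = 11/36
P(Z=0 | obs) = 1/8 / 11/36 = 9/22
P(Z=1 | obs) = 1/18 / 11/36 = 2/11
P(Z=2 | obs) = 1/8 / 11/36 = 9/22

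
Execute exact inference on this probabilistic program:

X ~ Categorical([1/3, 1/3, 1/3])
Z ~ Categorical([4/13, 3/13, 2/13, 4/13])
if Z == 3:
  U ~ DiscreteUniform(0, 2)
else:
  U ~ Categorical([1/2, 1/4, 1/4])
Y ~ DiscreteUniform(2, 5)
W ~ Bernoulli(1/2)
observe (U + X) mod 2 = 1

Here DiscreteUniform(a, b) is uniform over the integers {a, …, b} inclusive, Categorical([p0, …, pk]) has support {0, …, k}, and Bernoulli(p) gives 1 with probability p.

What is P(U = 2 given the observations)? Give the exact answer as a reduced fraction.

P(U = 2 | obs) = 43/199

Enumerate traces; 128 have nonzero weight after conditioning:
  (X=0, Z=0, U=1, Y=2, W=0) weight 1/312
  (X=0, Z=0, U=1, Y=2, W=1) weight 1/312
  (X=0, Z=0, U=1, Y=3, W=0) weight 1/312
  (X=0, Z=0, U=1, Y=3, W=1) weight 1/312
  (X=0, Z=0, U=1, Y=4, W=0) weight 1/312
  (X=0, Z=0, U=1, Y=4, W=1) weight 1/312
  (X=0, Z=0, U=1, Y=5, W=0) weight 1/312
  (X=0, Z=0, U=1, Y=5, W=1) weight 1/312
  (X=1, Z=0, U=0, Y=2, W=0) weight 1/156
  (X=1, Z=0, U=2, Y=2, W=0) weight 1/312
  … 118 more
Group by U:
  weight(U=0) = 35/234
  weight(U=1) = 43/234
  weight(U=2) = 43/468
Total weight = 35/234 + 43/234 + 43/468 = 199/468
P(U=0 | obs) = 35/234 / 199/468 = 70/199
P(U=1 | obs) = 43/234 / 199/468 = 86/199
P(U=2 | obs) = 43/468 / 199/468 = 43/199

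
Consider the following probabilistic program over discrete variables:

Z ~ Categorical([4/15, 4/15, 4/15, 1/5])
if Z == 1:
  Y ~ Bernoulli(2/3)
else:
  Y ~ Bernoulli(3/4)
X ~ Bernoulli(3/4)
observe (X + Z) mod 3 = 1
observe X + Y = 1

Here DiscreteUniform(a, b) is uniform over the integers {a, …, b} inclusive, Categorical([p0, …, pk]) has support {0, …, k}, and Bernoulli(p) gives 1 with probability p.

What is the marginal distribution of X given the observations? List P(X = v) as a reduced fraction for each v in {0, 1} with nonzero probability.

P(X=0) = 32/95, P(X=1) = 63/95

Enumerate traces; 3 have nonzero weight after conditioning:
  (Z=0, Y=0, X=1) weight 1/20
  (Z=1, Y=1, X=0) weight 2/45
  (Z=3, Y=0, X=1) weight 3/80
Group by X:
  weight(X=0) = 2/45
  weight(X=1) = 7/80
Total weight = 2/45 + 7/80 = 19/144
P(X=0 | obs) = 2/45 / 19/144 = 32/95
P(X=1 | obs) = 7/80 / 19/144 = 63/95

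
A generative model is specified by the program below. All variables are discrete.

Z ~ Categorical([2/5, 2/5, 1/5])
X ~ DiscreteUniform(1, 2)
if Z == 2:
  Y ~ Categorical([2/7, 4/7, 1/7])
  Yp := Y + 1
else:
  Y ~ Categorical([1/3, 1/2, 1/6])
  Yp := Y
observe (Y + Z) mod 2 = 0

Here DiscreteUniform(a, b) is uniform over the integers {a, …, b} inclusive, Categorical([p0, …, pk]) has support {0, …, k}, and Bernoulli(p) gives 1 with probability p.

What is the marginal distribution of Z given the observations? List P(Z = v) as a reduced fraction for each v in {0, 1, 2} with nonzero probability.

P(Z=0) = 7/17, P(Z=1) = 7/17, P(Z=2) = 3/17

Enumerate traces; 10 have nonzero weight after conditioning:
  (Z=0, X=1, Y=0) weight 1/15
  (Z=0, X=1, Y=2) weight 1/30
  (Z=0, X=2, Y=0) weight 1/15
  (Z=0, X=2, Y=2) weight 1/30
  (Z=1, X=1, Y=1) weight 1/10
  (Z=1, X=2, Y=1) weight 1/10
  (Z=2, X=1, Y=0) weight 1/35
  (Z=2, X=1, Y=2) weight 1/70
  … 2 more
Group by Z:
  weight(Z=0) = 1/5
  weight(Z=1) = 1/5
  weight(Z=2) = 3/35
Total weight = 1/5 + 1/5 + 3/35 = 17/35
P(Z=0 | obs) = 1/5 / 17/35 = 7/17
P(Z=1 | obs) = 1/5 / 17/35 = 7/17
P(Z=2 | obs) = 3/35 / 17/35 = 3/17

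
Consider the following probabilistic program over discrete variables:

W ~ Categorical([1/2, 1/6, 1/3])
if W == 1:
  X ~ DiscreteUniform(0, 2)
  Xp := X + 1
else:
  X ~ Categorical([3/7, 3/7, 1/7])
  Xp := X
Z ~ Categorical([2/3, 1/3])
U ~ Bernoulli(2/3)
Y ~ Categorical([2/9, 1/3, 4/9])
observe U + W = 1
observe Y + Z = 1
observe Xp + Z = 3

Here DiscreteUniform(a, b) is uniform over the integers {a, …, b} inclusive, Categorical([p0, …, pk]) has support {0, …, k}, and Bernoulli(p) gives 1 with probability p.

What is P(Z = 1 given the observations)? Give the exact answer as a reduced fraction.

P(Z = 1 | obs) = 25/46

Enumerate traces; 3 have nonzero weight after conditioning:
  (W=0, X=2, Z=1, U=1, Y=0) weight 2/567
  (W=1, X=1, Z=1, U=0, Y=0) weight 1/729
  (W=1, X=2, Z=0, U=0, Y=1) weight 1/243
Group by Z:
  weight(Z=0) = 1/243
  weight(Z=1) = 25/5103
Total weight = 1/243 + 25/5103 = 46/5103
P(Z=0 | obs) = 1/243 / 46/5103 = 21/46
P(Z=1 | obs) = 25/5103 / 46/5103 = 25/46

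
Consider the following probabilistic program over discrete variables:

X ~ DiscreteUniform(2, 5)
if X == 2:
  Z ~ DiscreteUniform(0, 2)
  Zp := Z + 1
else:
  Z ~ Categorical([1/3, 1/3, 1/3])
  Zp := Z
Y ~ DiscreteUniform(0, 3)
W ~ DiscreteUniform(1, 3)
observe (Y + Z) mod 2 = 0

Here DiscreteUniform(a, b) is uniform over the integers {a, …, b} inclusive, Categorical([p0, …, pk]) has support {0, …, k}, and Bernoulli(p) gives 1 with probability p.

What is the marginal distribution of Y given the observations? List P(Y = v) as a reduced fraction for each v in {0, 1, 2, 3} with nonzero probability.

P(Y=0) = 1/3, P(Y=1) = 1/6, P(Y=2) = 1/3, P(Y=3) = 1/6

Enumerate traces; 72 have nonzero weight after conditioning:
  (X=2, Z=0, Y=0, W=1) weight 1/144
  (X=2, Z=0, Y=0, W=2) weight 1/144
  (X=2, Z=0, Y=0, W=3) weight 1/144
  (X=2, Z=0, Y=2, W=1) weight 1/144
  (X=2, Z=0, Y=2, W=2) weight 1/144
  (X=2, Z=0, Y=2, W=3) weight 1/144
  (X=2, Z=1, Y=1, W=1) weight 1/144
  (X=2, Z=1, Y=1, W=2) weight 1/144
  (X=2, Z=1, Y=3, W=1) weight 1/144
  … 63 more
Group by Y:
  weight(Y=0) = 1/6
  weight(Y=1) = 1/12
  weight(Y=2) = 1/6
  weight(Y=3) = 1/12
Total weight = 1/6 + 1/12 + 1/6 + 1/12 = 1/2
P(Y=0 | obs) = 1/6 / 1/2 = 1/3
P(Y=1 | obs) = 1/12 / 1/2 = 1/6
P(Y=2 | obs) = 1/6 / 1/2 = 1/3
P(Y=3 | obs) = 1/12 / 1/2 = 1/6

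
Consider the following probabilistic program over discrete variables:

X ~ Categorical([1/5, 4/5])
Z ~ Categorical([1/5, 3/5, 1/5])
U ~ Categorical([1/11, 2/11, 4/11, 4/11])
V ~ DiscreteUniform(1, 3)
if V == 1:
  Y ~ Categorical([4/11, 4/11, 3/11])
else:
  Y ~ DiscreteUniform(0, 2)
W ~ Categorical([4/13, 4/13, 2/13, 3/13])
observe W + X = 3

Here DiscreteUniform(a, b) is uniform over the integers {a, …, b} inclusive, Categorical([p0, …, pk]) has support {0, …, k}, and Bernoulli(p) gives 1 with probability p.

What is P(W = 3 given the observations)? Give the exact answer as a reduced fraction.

Enumerate traces; 216 have nonzero weight after conditioning:
  (X=0, Z=0, U=0, V=1, Y=0, W=3) weight 4/39325
  (X=0, Z=0, U=0, V=1, Y=1, W=3) weight 4/39325
  (X=0, Z=0, U=0, V=1, Y=2, W=3) weight 3/39325
  (X=0, Z=0, U=0, V=2, Y=0, W=3) weight 1/10725
  (X=0, Z=0, U=0, V=2, Y=1, W=3) weight 1/10725
  (X=0, Z=0, U=0, V=2, Y=2, W=3) weight 1/10725
  (X=0, Z=0, U=0, V=3, Y=0, W=3) weight 1/10725
  (X=0, Z=0, U=0, V=3, Y=1, W=3) weight 1/10725
  (X=1, Z=0, U=0, V=1, Y=0, W=2) weight 32/117975
  … 207 more
Group by W:
  weight(W=2) = 8/65
  weight(W=3) = 3/65
Total weight = 8/65 + 3/65 = 11/65
P(W=2 | obs) = 8/65 / 11/65 = 8/11
P(W=3 | obs) = 3/65 / 11/65 = 3/11

P(W = 3 | obs) = 3/11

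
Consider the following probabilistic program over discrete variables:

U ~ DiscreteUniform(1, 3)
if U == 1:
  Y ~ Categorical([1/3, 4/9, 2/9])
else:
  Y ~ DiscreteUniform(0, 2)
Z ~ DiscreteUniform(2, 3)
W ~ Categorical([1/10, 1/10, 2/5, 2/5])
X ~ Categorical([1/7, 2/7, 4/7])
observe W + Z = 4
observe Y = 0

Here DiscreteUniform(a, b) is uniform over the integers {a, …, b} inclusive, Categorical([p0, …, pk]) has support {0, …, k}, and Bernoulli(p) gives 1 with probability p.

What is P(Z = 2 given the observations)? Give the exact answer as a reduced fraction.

P(Z = 2 | obs) = 4/5

Enumerate traces; 18 have nonzero weight after conditioning:
  (U=1, Y=0, Z=2, W=2, X=0) weight 1/315
  (U=1, Y=0, Z=2, W=2, X=1) weight 2/315
  (U=1, Y=0, Z=2, W=2, X=2) weight 4/315
  (U=1, Y=0, Z=3, W=1, X=0) weight 1/1260
  (U=1, Y=0, Z=3, W=1, X=1) weight 1/630
  (U=1, Y=0, Z=3, W=1, X=2) weight 1/315
  (U=2, Y=0, Z=2, W=2, X=0) weight 1/315
  (U=2, Y=0, Z=2, W=2, X=1) weight 2/315
  … 10 more
Group by Z:
  weight(Z=2) = 1/15
  weight(Z=3) = 1/60
Total weight = 1/15 + 1/60 = 1/12
P(Z=2 | obs) = 1/15 / 1/12 = 4/5
P(Z=3 | obs) = 1/60 / 1/12 = 1/5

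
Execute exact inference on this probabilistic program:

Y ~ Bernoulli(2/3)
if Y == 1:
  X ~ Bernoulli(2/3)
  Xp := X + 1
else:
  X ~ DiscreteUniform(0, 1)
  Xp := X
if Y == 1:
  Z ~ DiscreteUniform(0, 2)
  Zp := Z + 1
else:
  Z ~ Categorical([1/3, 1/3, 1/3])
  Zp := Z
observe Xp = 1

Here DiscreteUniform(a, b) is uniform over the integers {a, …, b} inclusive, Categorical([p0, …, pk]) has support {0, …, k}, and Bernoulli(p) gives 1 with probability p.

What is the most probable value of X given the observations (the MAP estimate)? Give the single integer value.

Enumerate traces; 6 have nonzero weight after conditioning:
  (Y=0, X=1, Z=0) weight 1/18
  (Y=0, X=1, Z=1) weight 1/18
  (Y=0, X=1, Z=2) weight 1/18
  (Y=1, X=0, Z=0) weight 2/27
  (Y=1, X=0, Z=1) weight 2/27
  (Y=1, X=0, Z=2) weight 2/27
Group by X:
  weight(X=0) = 2/9
  weight(X=1) = 1/6
Total weight = 2/9 + 1/6 = 7/18
P(X=0 | obs) = 2/9 / 7/18 = 4/7
P(X=1 | obs) = 1/6 / 7/18 = 3/7
argmax = 0

argmax_v P(X = v | obs) = 0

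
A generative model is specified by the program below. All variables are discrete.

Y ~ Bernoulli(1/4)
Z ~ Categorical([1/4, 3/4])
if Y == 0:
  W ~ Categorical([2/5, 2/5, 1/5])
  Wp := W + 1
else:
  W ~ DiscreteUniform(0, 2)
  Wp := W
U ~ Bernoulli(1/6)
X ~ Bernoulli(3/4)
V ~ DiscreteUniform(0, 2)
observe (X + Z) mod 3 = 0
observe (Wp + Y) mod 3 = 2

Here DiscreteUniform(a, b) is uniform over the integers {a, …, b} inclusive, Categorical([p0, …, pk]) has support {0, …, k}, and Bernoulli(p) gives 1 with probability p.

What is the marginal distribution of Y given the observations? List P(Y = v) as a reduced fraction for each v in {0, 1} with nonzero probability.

P(Y=0) = 18/23, P(Y=1) = 5/23

Enumerate traces; 12 have nonzero weight after conditioning:
  (Y=0, Z=0, W=1, U=0, X=0, V=0) weight 1/192
  (Y=0, Z=0, W=1, U=0, X=0, V=1) weight 1/192
  (Y=0, Z=0, W=1, U=0, X=0, V=2) weight 1/192
  (Y=0, Z=0, W=1, U=1, X=0, V=0) weight 1/960
  (Y=0, Z=0, W=1, U=1, X=0, V=1) weight 1/960
  (Y=0, Z=0, W=1, U=1, X=0, V=2) weight 1/960
  (Y=1, Z=0, W=1, U=0, X=0, V=0) weight 5/3456
  (Y=1, Z=0, W=1, U=0, X=0, V=1) weight 5/3456
  … 4 more
Group by Y:
  weight(Y=0) = 3/160
  weight(Y=1) = 1/192
Total weight = 3/160 + 1/192 = 23/960
P(Y=0 | obs) = 3/160 / 23/960 = 18/23
P(Y=1 | obs) = 1/192 / 23/960 = 5/23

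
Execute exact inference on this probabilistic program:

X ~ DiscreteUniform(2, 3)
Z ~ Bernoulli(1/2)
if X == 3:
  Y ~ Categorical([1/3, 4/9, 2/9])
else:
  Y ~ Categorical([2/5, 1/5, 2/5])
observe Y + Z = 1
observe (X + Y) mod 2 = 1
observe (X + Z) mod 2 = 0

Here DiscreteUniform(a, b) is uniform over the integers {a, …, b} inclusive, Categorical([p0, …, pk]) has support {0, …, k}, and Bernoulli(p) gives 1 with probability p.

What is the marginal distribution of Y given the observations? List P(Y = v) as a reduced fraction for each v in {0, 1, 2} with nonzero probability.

P(Y=0) = 5/8, P(Y=1) = 3/8

Enumerate traces; 2 have nonzero weight after conditioning:
  (X=2, Z=0, Y=1) weight 1/20
  (X=3, Z=1, Y=0) weight 1/12
Group by Y:
  weight(Y=0) = 1/12
  weight(Y=1) = 1/20
Total weight = 1/12 + 1/20 = 2/15
P(Y=0 | obs) = 1/12 / 2/15 = 5/8
P(Y=1 | obs) = 1/20 / 2/15 = 3/8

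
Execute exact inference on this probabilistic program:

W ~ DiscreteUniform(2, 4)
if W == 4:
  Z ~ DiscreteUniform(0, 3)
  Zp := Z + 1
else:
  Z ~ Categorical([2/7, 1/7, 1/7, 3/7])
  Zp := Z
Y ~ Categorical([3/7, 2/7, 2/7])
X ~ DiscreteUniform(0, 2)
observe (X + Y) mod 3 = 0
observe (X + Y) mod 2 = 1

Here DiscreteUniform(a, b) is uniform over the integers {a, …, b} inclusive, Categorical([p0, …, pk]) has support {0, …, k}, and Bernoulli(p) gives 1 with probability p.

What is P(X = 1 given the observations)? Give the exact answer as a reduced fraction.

P(X = 1 | obs) = 1/2

Enumerate traces; 24 have nonzero weight after conditioning:
  (W=2, Z=0, Y=1, X=2) weight 4/441
  (W=2, Z=0, Y=2, X=1) weight 4/441
  (W=2, Z=1, Y=1, X=2) weight 2/441
  (W=2, Z=1, Y=2, X=1) weight 2/441
  (W=2, Z=2, Y=1, X=2) weight 2/441
  (W=2, Z=2, Y=2, X=1) weight 2/441
  (W=2, Z=3, Y=1, X=2) weight 2/147
  (W=2, Z=3, Y=2, X=1) weight 2/147
  … 16 more
Group by X:
  weight(X=1) = 2/21
  weight(X=2) = 2/21
Total weight = 2/21 + 2/21 = 4/21
P(X=1 | obs) = 2/21 / 4/21 = 1/2
P(X=2 | obs) = 2/21 / 4/21 = 1/2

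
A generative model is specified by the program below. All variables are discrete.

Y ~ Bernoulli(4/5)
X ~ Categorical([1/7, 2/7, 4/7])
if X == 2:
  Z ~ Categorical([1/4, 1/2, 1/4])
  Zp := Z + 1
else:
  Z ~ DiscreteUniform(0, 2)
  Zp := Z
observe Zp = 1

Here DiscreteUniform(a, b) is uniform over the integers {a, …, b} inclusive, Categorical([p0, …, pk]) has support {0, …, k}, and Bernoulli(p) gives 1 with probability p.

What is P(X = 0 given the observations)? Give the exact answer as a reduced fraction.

Enumerate traces; 6 have nonzero weight after conditioning:
  (Y=0, X=0, Z=1) weight 1/105
  (Y=0, X=1, Z=1) weight 2/105
  (Y=0, X=2, Z=0) weight 1/35
  (Y=1, X=0, Z=1) weight 4/105
  (Y=1, X=1, Z=1) weight 8/105
  (Y=1, X=2, Z=0) weight 4/35
Group by X:
  weight(X=0) = 1/21
  weight(X=1) = 2/21
  weight(X=2) = 1/7
Total weight = 1/21 + 2/21 + 1/7 = 2/7
P(X=0 | obs) = 1/21 / 2/7 = 1/6
P(X=1 | obs) = 2/21 / 2/7 = 1/3
P(X=2 | obs) = 1/7 / 2/7 = 1/2

P(X = 0 | obs) = 1/6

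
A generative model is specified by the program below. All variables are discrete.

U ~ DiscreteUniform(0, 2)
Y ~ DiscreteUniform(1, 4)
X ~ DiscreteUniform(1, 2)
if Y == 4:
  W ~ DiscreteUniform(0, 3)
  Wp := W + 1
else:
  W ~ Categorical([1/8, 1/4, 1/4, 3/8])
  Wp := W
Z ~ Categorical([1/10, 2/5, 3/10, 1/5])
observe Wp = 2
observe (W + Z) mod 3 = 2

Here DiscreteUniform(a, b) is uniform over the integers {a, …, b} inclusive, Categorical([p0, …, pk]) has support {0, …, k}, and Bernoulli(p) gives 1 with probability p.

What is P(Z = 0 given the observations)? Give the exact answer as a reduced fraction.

Enumerate traces; 42 have nonzero weight after conditioning:
  (U=0, Y=1, X=1, W=2, Z=0) weight 1/960
  (U=0, Y=1, X=1, W=2, Z=3) weight 1/480
  (U=0, Y=1, X=2, W=2, Z=0) weight 1/960
  (U=0, Y=1, X=2, W=2, Z=3) weight 1/480
  (U=0, Y=2, X=1, W=2, Z=0) weight 1/960
  (U=0, Y=2, X=1, W=2, Z=3) weight 1/480
  (U=0, Y=2, X=2, W=2, Z=0) weight 1/960
  (U=0, Y=2, X=2, W=2, Z=3) weight 1/480
  (U=0, Y=4, X=1, W=1, Z=1) weight 1/240
  … 33 more
Group by Z:
  weight(Z=0) = 3/160
  weight(Z=1) = 1/40
  weight(Z=3) = 3/80
Total weight = 3/160 + 1/40 + 3/80 = 13/160
P(Z=0 | obs) = 3/160 / 13/160 = 3/13
P(Z=1 | obs) = 1/40 / 13/160 = 4/13
P(Z=3 | obs) = 3/80 / 13/160 = 6/13

P(Z = 0 | obs) = 3/13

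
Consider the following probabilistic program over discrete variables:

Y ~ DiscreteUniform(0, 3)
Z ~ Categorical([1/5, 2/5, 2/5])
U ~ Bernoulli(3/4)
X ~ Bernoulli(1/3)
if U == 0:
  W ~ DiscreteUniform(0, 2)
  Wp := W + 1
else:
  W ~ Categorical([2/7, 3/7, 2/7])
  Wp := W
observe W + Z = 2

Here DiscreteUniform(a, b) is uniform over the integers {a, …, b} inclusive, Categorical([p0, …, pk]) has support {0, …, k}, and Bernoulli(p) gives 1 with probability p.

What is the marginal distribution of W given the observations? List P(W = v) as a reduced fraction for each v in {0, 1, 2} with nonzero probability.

Enumerate traces; 48 have nonzero weight after conditioning:
  (Y=0, Z=0, U=0, X=0, W=2) weight 1/360
  (Y=0, Z=0, U=0, X=1, W=2) weight 1/720
  (Y=0, Z=0, U=1, X=0, W=2) weight 1/140
  (Y=0, Z=0, U=1, X=1, W=2) weight 1/280
  (Y=0, Z=1, U=0, X=0, W=1) weight 1/180
  (Y=0, Z=1, U=0, X=1, W=1) weight 1/360
  (Y=0, Z=1, U=1, X=0, W=1) weight 3/140
  (Y=0, Z=1, U=1, X=1, W=1) weight 3/280
  (Y=0, Z=2, U=0, X=0, W=0) weight 1/180
  … 39 more
Group by W:
  weight(W=0) = 5/42
  weight(W=1) = 17/105
  weight(W=2) = 5/84
Total weight = 5/42 + 17/105 + 5/84 = 143/420
P(W=0 | obs) = 5/42 / 143/420 = 50/143
P(W=1 | obs) = 17/105 / 143/420 = 68/143
P(W=2 | obs) = 5/84 / 143/420 = 25/143

P(W=0) = 50/143, P(W=1) = 68/143, P(W=2) = 25/143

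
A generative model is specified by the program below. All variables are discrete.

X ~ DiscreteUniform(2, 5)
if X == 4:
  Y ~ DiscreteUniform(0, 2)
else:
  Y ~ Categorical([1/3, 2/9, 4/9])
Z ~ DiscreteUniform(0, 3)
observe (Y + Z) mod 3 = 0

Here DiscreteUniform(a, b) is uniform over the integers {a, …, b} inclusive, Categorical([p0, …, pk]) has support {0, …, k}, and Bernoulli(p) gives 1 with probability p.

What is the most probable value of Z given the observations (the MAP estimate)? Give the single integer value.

Enumerate traces; 16 have nonzero weight after conditioning:
  (X=2, Y=0, Z=0) weight 1/48
  (X=2, Y=0, Z=3) weight 1/48
  (X=2, Y=1, Z=2) weight 1/72
  (X=2, Y=2, Z=1) weight 1/36
  (X=3, Y=0, Z=0) weight 1/48
  (X=3, Y=0, Z=3) weight 1/48
  (X=3, Y=1, Z=2) weight 1/72
  (X=3, Y=2, Z=1) weight 1/36
  … 8 more
Group by Z:
  weight(Z=0) = 1/12
  weight(Z=1) = 5/48
  weight(Z=2) = 1/16
  weight(Z=3) = 1/12
Total weight = 1/12 + 5/48 + 1/16 + 1/12 = 1/3
P(Z=0 | obs) = 1/12 / 1/3 = 1/4
P(Z=1 | obs) = 5/48 / 1/3 = 5/16
P(Z=2 | obs) = 1/16 / 1/3 = 3/16
P(Z=3 | obs) = 1/12 / 1/3 = 1/4
argmax = 1

argmax_v P(Z = v | obs) = 1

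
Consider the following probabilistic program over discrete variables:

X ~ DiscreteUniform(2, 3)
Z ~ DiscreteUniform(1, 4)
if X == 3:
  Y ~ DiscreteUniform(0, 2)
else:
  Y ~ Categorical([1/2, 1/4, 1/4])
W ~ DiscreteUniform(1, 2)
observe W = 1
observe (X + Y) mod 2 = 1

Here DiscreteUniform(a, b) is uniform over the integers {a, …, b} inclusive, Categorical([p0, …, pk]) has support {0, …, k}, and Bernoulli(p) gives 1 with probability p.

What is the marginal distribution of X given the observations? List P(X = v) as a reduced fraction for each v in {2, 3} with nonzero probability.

P(X=2) = 3/11, P(X=3) = 8/11

Enumerate traces; 12 have nonzero weight after conditioning:
  (X=2, Z=1, Y=1, W=1) weight 1/64
  (X=2, Z=2, Y=1, W=1) weight 1/64
  (X=2, Z=3, Y=1, W=1) weight 1/64
  (X=2, Z=4, Y=1, W=1) weight 1/64
  (X=3, Z=1, Y=0, W=1) weight 1/48
  (X=3, Z=1, Y=2, W=1) weight 1/48
  (X=3, Z=2, Y=0, W=1) weight 1/48
  (X=3, Z=2, Y=2, W=1) weight 1/48
  … 4 more
Group by X:
  weight(X=2) = 1/16
  weight(X=3) = 1/6
Total weight = 1/16 + 1/6 = 11/48
P(X=2 | obs) = 1/16 / 11/48 = 3/11
P(X=3 | obs) = 1/6 / 11/48 = 8/11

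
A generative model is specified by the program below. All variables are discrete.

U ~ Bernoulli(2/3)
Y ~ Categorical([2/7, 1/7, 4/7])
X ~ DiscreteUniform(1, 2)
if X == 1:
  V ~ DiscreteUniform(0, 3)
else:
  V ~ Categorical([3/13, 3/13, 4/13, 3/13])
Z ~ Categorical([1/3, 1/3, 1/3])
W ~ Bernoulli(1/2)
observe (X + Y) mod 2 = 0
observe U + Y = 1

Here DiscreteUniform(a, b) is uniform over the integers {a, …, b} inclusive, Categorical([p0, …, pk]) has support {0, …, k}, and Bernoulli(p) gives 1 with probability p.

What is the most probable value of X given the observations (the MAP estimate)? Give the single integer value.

argmax_v P(X = v | obs) = 2

Enumerate traces; 48 have nonzero weight after conditioning:
  (U=0, Y=1, X=1, V=0, Z=0, W=0) weight 1/1008
  (U=0, Y=1, X=1, V=0, Z=0, W=1) weight 1/1008
  (U=0, Y=1, X=1, V=0, Z=1, W=0) weight 1/1008
  (U=0, Y=1, X=1, V=0, Z=1, W=1) weight 1/1008
  (U=0, Y=1, X=1, V=0, Z=2, W=0) weight 1/1008
  (U=0, Y=1, X=1, V=0, Z=2, W=1) weight 1/1008
  (U=0, Y=1, X=1, V=1, Z=0, W=0) weight 1/1008
  (U=0, Y=1, X=1, V=1, Z=0, W=1) weight 1/1008
  (U=1, Y=0, X=2, V=0, Z=0, W=0) weight 1/273
  … 39 more
Group by X:
  weight(X=1) = 1/42
  weight(X=2) = 2/21
Total weight = 1/42 + 2/21 = 5/42
P(X=1 | obs) = 1/42 / 5/42 = 1/5
P(X=2 | obs) = 2/21 / 5/42 = 4/5
argmax = 2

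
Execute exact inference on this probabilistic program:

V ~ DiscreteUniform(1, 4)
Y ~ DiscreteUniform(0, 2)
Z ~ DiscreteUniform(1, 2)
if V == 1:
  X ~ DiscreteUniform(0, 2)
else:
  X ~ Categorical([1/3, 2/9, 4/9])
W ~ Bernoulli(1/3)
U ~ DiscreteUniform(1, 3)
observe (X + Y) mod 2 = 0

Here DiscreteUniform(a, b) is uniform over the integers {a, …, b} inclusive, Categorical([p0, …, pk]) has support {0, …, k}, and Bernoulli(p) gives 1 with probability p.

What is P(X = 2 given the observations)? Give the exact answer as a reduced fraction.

P(X = 2 | obs) = 10/21

Enumerate traces; 240 have nonzero weight after conditioning:
  (V=1, Y=0, Z=1, X=0, W=0, U=1) weight 1/324
  (V=1, Y=0, Z=1, X=0, W=0, U=2) weight 1/324
  (V=1, Y=0, Z=1, X=0, W=0, U=3) weight 1/324
  (V=1, Y=0, Z=1, X=0, W=1, U=1) weight 1/648
  (V=1, Y=0, Z=1, X=0, W=1, U=2) weight 1/648
  (V=1, Y=0, Z=1, X=0, W=1, U=3) weight 1/648
  (V=1, Y=0, Z=1, X=2, W=0, U=1) weight 1/324
  (V=1, Y=0, Z=1, X=2, W=0, U=2) weight 1/324
  (V=1, Y=1, Z=1, X=1, W=0, U=1) weight 1/324
  … 231 more
Group by X:
  weight(X=0) = 2/9
  weight(X=1) = 1/12
  weight(X=2) = 5/18
Total weight = 2/9 + 1/12 + 5/18 = 7/12
P(X=0 | obs) = 2/9 / 7/12 = 8/21
P(X=1 | obs) = 1/12 / 7/12 = 1/7
P(X=2 | obs) = 5/18 / 7/12 = 10/21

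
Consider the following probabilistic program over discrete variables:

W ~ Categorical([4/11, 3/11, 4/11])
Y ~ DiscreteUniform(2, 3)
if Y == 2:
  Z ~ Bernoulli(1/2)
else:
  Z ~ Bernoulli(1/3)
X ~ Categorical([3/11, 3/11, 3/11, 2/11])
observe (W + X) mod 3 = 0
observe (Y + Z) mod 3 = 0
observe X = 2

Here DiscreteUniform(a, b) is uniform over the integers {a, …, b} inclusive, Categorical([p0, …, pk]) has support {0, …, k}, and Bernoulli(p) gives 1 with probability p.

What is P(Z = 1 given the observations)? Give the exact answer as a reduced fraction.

Enumerate traces; 2 have nonzero weight after conditioning:
  (W=1, Y=2, Z=1, X=2) weight 9/484
  (W=1, Y=3, Z=0, X=2) weight 3/121
Group by Z:
  weight(Z=0) = 3/121
  weight(Z=1) = 9/484
Total weight = 3/121 + 9/484 = 21/484
P(Z=0 | obs) = 3/121 / 21/484 = 4/7
P(Z=1 | obs) = 9/484 / 21/484 = 3/7

P(Z = 1 | obs) = 3/7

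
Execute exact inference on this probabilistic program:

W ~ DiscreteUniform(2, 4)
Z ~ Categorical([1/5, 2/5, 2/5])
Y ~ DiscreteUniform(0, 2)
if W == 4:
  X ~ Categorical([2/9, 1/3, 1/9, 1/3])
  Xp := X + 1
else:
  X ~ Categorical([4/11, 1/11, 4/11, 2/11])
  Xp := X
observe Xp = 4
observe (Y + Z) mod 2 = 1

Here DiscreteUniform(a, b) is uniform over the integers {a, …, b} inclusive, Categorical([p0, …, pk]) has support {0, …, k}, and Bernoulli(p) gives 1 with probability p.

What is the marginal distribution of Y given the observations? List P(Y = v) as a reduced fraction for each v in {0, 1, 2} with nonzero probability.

Enumerate traces; 4 have nonzero weight after conditioning:
  (W=4, Z=0, Y=1, X=3) weight 1/135
  (W=4, Z=1, Y=0, X=3) weight 2/135
  (W=4, Z=1, Y=2, X=3) weight 2/135
  (W=4, Z=2, Y=1, X=3) weight 2/135
Group by Y:
  weight(Y=0) = 2/135
  weight(Y=1) = 1/45
  weight(Y=2) = 2/135
Total weight = 2/135 + 1/45 + 2/135 = 7/135
P(Y=0 | obs) = 2/135 / 7/135 = 2/7
P(Y=1 | obs) = 1/45 / 7/135 = 3/7
P(Y=2 | obs) = 2/135 / 7/135 = 2/7

P(Y=0) = 2/7, P(Y=1) = 3/7, P(Y=2) = 2/7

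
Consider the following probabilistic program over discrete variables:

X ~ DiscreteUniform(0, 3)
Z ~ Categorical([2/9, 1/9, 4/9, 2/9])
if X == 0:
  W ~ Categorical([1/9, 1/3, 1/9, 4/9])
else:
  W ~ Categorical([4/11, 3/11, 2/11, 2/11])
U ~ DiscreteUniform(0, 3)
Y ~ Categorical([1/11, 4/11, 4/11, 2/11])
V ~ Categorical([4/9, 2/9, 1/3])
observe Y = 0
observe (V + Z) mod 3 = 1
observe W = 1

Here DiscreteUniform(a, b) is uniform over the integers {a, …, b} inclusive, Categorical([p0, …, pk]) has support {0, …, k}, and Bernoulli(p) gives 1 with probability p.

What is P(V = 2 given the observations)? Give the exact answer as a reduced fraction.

Enumerate traces; 64 have nonzero weight after conditioning:
  (X=0, Z=0, W=1, U=0, Y=0, V=1) weight 1/10692
  (X=0, Z=0, W=1, U=1, Y=0, V=1) weight 1/10692
  (X=0, Z=0, W=1, U=2, Y=0, V=1) weight 1/10692
  (X=0, Z=0, W=1, U=3, Y=0, V=1) weight 1/10692
  (X=0, Z=1, W=1, U=0, Y=0, V=0) weight 1/10692
  (X=0, Z=1, W=1, U=1, Y=0, V=0) weight 1/10692
  (X=0, Z=1, W=1, U=2, Y=0, V=0) weight 1/10692
  (X=0, Z=1, W=1, U=3, Y=0, V=0) weight 1/10692
  (X=0, Z=2, W=1, U=0, Y=0, V=2) weight 1/3564
  … 55 more
Group by V:
  weight(V=0) = 38/29403
  weight(V=1) = 76/29403
  weight(V=2) = 38/9801
Total weight = 38/29403 + 76/29403 + 38/9801 = 76/9801
P(V=0 | obs) = 38/29403 / 76/9801 = 1/6
P(V=1 | obs) = 76/29403 / 76/9801 = 1/3
P(V=2 | obs) = 38/9801 / 76/9801 = 1/2

P(V = 2 | obs) = 1/2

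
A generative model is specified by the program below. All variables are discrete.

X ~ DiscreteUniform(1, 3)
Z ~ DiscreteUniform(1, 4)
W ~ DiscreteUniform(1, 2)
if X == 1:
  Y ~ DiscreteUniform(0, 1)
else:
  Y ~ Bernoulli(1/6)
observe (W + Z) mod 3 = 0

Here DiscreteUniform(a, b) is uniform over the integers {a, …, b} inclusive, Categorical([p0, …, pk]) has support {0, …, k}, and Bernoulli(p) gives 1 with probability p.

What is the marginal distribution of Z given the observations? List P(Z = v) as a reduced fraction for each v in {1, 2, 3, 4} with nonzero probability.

P(Z=1) = 1/3, P(Z=2) = 1/3, P(Z=4) = 1/3

Enumerate traces; 18 have nonzero weight after conditioning:
  (X=1, Z=1, W=2, Y=0) weight 1/48
  (X=1, Z=1, W=2, Y=1) weight 1/48
  (X=1, Z=2, W=1, Y=0) weight 1/48
  (X=1, Z=2, W=1, Y=1) weight 1/48
  (X=1, Z=4, W=2, Y=0) weight 1/48
  (X=1, Z=4, W=2, Y=1) weight 1/48
  (X=2, Z=1, W=2, Y=0) weight 5/144
  (X=2, Z=1, W=2, Y=1) weight 1/144
  … 10 more
Group by Z:
  weight(Z=1) = 1/8
  weight(Z=2) = 1/8
  weight(Z=4) = 1/8
Total weight = 1/8 + 1/8 + 1/8 = 3/8
P(Z=1 | obs) = 1/8 / 3/8 = 1/3
P(Z=2 | obs) = 1/8 / 3/8 = 1/3
P(Z=4 | obs) = 1/8 / 3/8 = 1/3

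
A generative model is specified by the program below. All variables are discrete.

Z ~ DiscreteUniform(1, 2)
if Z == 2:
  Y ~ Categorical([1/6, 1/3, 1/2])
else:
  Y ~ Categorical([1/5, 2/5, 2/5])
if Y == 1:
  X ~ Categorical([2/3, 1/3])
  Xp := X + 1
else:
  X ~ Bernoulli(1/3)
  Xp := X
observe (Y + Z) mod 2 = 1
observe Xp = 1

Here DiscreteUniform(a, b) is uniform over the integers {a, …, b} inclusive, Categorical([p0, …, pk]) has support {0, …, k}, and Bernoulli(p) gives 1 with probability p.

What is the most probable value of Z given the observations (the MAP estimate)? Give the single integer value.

Enumerate traces; 3 have nonzero weight after conditioning:
  (Z=1, Y=0, X=1) weight 1/30
  (Z=1, Y=2, X=1) weight 1/15
  (Z=2, Y=1, X=0) weight 1/9
Group by Z:
  weight(Z=1) = 1/10
  weight(Z=2) = 1/9
Total weight = 1/10 + 1/9 = 19/90
P(Z=1 | obs) = 1/10 / 19/90 = 9/19
P(Z=2 | obs) = 1/9 / 19/90 = 10/19
argmax = 2

argmax_v P(Z = v | obs) = 2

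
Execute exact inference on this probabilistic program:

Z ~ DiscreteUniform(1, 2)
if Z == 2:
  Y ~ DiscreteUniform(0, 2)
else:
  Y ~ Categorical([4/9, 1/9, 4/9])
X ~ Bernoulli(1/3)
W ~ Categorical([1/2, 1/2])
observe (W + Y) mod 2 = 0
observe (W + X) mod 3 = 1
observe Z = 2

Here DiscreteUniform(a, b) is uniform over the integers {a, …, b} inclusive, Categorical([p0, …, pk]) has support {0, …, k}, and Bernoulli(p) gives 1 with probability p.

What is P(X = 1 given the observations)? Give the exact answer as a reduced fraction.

P(X = 1 | obs) = 1/2

Enumerate traces; 3 have nonzero weight after conditioning:
  (Z=2, Y=0, X=1, W=0) weight 1/36
  (Z=2, Y=1, X=0, W=1) weight 1/18
  (Z=2, Y=2, X=1, W=0) weight 1/36
Group by X:
  weight(X=0) = 1/18
  weight(X=1) = 1/18
Total weight = 1/18 + 1/18 = 1/9
P(X=0 | obs) = 1/18 / 1/9 = 1/2
P(X=1 | obs) = 1/18 / 1/9 = 1/2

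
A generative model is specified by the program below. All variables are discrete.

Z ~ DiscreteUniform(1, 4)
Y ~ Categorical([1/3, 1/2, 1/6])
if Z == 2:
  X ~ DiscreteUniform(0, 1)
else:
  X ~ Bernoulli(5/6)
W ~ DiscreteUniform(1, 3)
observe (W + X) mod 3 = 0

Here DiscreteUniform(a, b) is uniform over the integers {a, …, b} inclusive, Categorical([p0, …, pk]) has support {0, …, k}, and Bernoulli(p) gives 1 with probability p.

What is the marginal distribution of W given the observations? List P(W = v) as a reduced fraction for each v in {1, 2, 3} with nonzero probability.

P(W=2) = 3/4, P(W=3) = 1/4

Enumerate traces; 24 have nonzero weight after conditioning:
  (Z=1, Y=0, X=0, W=3) weight 1/216
  (Z=1, Y=0, X=1, W=2) weight 5/216
  (Z=1, Y=1, X=0, W=3) weight 1/144
  (Z=1, Y=1, X=1, W=2) weight 5/144
  (Z=1, Y=2, X=0, W=3) weight 1/432
  (Z=1, Y=2, X=1, W=2) weight 5/432
  (Z=2, Y=0, X=0, W=3) weight 1/72
  (Z=2, Y=0, X=1, W=2) weight 1/72
  … 16 more
Group by W:
  weight(W=2) = 1/4
  weight(W=3) = 1/12
Total weight = 1/4 + 1/12 = 1/3
P(W=2 | obs) = 1/4 / 1/3 = 3/4
P(W=3 | obs) = 1/12 / 1/3 = 1/4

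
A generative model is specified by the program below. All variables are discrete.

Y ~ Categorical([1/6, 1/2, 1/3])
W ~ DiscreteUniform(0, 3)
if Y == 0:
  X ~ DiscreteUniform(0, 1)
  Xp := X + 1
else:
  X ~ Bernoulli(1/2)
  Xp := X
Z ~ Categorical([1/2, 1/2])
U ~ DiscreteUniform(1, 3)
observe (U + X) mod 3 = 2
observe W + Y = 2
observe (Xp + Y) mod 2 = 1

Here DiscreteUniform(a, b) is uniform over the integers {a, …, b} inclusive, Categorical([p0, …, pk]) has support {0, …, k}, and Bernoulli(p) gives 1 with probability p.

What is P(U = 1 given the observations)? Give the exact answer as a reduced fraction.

P(U = 1 | obs) = 1/3

Enumerate traces; 6 have nonzero weight after conditioning:
  (Y=0, W=2, X=0, Z=0, U=2) weight 1/288
  (Y=0, W=2, X=0, Z=1, U=2) weight 1/288
  (Y=1, W=1, X=0, Z=0, U=2) weight 1/96
  (Y=1, W=1, X=0, Z=1, U=2) weight 1/96
  (Y=2, W=0, X=1, Z=0, U=1) weight 1/144
  (Y=2, W=0, X=1, Z=1, U=1) weight 1/144
Group by U:
  weight(U=1) = 1/72
  weight(U=2) = 1/36
Total weight = 1/72 + 1/36 = 1/24
P(U=1 | obs) = 1/72 / 1/24 = 1/3
P(U=2 | obs) = 1/36 / 1/24 = 2/3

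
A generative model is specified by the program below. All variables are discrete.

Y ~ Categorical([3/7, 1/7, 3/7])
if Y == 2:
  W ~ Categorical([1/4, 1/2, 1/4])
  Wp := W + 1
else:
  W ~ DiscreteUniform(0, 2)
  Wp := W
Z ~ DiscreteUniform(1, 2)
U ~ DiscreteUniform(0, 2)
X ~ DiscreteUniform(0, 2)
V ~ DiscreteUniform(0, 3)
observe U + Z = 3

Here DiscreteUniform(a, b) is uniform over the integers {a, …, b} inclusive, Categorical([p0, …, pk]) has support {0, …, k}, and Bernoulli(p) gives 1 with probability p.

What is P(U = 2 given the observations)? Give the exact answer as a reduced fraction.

P(U = 2 | obs) = 1/2

Enumerate traces; 216 have nonzero weight after conditioning:
  (Y=0, W=0, Z=1, U=2, X=0, V=0) weight 1/504
  (Y=0, W=0, Z=1, U=2, X=0, V=1) weight 1/504
  (Y=0, W=0, Z=1, U=2, X=0, V=2) weight 1/504
  (Y=0, W=0, Z=1, U=2, X=0, V=3) weight 1/504
  (Y=0, W=0, Z=1, U=2, X=1, V=0) weight 1/504
  (Y=0, W=0, Z=1, U=2, X=1, V=1) weight 1/504
  (Y=0, W=0, Z=1, U=2, X=1, V=2) weight 1/504
  (Y=0, W=0, Z=1, U=2, X=1, V=3) weight 1/504
  (Y=0, W=0, Z=2, U=1, X=0, V=0) weight 1/504
  … 207 more
Group by U:
  weight(U=1) = 1/6
  weight(U=2) = 1/6
Total weight = 1/6 + 1/6 = 1/3
P(U=1 | obs) = 1/6 / 1/3 = 1/2
P(U=2 | obs) = 1/6 / 1/3 = 1/2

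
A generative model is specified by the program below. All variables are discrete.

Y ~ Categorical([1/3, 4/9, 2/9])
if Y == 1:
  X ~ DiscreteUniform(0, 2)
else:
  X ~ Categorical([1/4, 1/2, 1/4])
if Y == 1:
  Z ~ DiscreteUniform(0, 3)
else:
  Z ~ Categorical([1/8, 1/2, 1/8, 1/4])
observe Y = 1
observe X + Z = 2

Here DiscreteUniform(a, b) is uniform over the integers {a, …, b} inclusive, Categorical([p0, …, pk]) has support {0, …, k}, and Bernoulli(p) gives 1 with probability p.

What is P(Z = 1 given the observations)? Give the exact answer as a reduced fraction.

Enumerate traces; 3 have nonzero weight after conditioning:
  (Y=1, X=0, Z=2) weight 1/27
  (Y=1, X=1, Z=1) weight 1/27
  (Y=1, X=2, Z=0) weight 1/27
Group by Z:
  weight(Z=0) = 1/27
  weight(Z=1) = 1/27
  weight(Z=2) = 1/27
Total weight = 1/27 + 1/27 + 1/27 = 1/9
P(Z=0 | obs) = 1/27 / 1/9 = 1/3
P(Z=1 | obs) = 1/27 / 1/9 = 1/3
P(Z=2 | obs) = 1/27 / 1/9 = 1/3

P(Z = 1 | obs) = 1/3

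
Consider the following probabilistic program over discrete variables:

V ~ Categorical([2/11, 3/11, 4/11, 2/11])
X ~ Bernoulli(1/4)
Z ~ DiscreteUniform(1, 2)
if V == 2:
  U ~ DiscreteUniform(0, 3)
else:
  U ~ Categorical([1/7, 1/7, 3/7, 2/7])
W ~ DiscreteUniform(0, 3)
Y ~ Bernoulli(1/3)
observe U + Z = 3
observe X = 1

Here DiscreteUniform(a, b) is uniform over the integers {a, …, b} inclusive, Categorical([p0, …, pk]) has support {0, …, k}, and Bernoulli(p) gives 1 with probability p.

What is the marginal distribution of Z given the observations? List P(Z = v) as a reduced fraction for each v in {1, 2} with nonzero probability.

Enumerate traces; 64 have nonzero weight after conditioning:
  (V=0, X=1, Z=1, U=2, W=0, Y=0) weight 1/616
  (V=0, X=1, Z=1, U=2, W=0, Y=1) weight 1/1232
  (V=0, X=1, Z=1, U=2, W=1, Y=0) weight 1/616
  (V=0, X=1, Z=1, U=2, W=1, Y=1) weight 1/1232
  (V=0, X=1, Z=1, U=2, W=2, Y=0) weight 1/616
  (V=0, X=1, Z=1, U=2, W=2, Y=1) weight 1/1232
  (V=0, X=1, Z=1, U=2, W=3, Y=0) weight 1/616
  (V=0, X=1, Z=1, U=2, W=3, Y=1) weight 1/1232
  (V=0, X=1, Z=2, U=1, W=0, Y=0) weight 1/1848
  … 55 more
Group by Z:
  weight(Z=1) = 1/22
  weight(Z=2) = 1/44
Total weight = 1/22 + 1/44 = 3/44
P(Z=1 | obs) = 1/22 / 3/44 = 2/3
P(Z=2 | obs) = 1/44 / 3/44 = 1/3

P(Z=1) = 2/3, P(Z=2) = 1/3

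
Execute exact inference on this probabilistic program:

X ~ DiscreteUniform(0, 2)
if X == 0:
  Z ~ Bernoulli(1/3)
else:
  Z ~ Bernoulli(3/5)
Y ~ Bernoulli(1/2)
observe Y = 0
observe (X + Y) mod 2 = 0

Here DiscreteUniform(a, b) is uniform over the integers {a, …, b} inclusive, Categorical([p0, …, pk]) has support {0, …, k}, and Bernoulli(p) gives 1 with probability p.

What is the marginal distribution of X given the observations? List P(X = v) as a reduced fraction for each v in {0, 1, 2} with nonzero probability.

Enumerate traces; 4 have nonzero weight after conditioning:
  (X=0, Z=0, Y=0) weight 1/9
  (X=0, Z=1, Y=0) weight 1/18
  (X=2, Z=0, Y=0) weight 1/15
  (X=2, Z=1, Y=0) weight 1/10
Group by X:
  weight(X=0) = 1/6
  weight(X=2) = 1/6
Total weight = 1/6 + 1/6 = 1/3
P(X=0 | obs) = 1/6 / 1/3 = 1/2
P(X=2 | obs) = 1/6 / 1/3 = 1/2

P(X=0) = 1/2, P(X=2) = 1/2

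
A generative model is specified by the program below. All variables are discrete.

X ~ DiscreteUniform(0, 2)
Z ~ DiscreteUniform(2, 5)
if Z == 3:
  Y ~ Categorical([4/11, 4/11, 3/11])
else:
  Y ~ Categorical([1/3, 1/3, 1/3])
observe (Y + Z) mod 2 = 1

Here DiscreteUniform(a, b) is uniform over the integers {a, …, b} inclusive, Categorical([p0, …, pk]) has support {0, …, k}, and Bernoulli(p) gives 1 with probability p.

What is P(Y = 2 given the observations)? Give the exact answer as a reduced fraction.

Enumerate traces; 18 have nonzero weight after conditioning:
  (X=0, Z=2, Y=1) weight 1/36
  (X=0, Z=3, Y=0) weight 1/33
  (X=0, Z=3, Y=2) weight 1/44
  (X=0, Z=4, Y=1) weight 1/36
  (X=0, Z=5, Y=0) weight 1/36
  (X=0, Z=5, Y=2) weight 1/36
  (X=1, Z=2, Y=1) weight 1/36
  (X=1, Z=3, Y=0) weight 1/33
  … 10 more
Group by Y:
  weight(Y=0) = 23/132
  weight(Y=1) = 1/6
  weight(Y=2) = 5/33
Total weight = 23/132 + 1/6 + 5/33 = 65/132
P(Y=0 | obs) = 23/132 / 65/132 = 23/65
P(Y=1 | obs) = 1/6 / 65/132 = 22/65
P(Y=2 | obs) = 5/33 / 65/132 = 4/13

P(Y = 2 | obs) = 4/13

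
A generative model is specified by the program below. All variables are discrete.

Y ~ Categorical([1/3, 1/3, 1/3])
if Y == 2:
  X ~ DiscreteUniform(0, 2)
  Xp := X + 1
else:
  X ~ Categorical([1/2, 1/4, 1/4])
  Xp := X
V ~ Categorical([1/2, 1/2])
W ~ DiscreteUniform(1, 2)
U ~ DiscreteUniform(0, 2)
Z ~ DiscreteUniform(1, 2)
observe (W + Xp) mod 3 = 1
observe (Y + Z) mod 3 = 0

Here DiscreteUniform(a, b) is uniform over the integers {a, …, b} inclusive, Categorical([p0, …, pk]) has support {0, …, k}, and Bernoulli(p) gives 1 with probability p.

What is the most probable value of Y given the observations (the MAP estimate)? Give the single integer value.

Enumerate traces; 24 have nonzero weight after conditioning:
  (Y=1, X=0, V=0, W=1, U=0, Z=2) weight 1/144
  (Y=1, X=0, V=0, W=1, U=1, Z=2) weight 1/144
  (Y=1, X=0, V=0, W=1, U=2, Z=2) weight 1/144
  (Y=1, X=0, V=1, W=1, U=0, Z=2) weight 1/144
  (Y=1, X=0, V=1, W=1, U=1, Z=2) weight 1/144
  (Y=1, X=0, V=1, W=1, U=2, Z=2) weight 1/144
  (Y=1, X=2, V=0, W=2, U=0, Z=2) weight 1/288
  (Y=1, X=2, V=0, W=2, U=1, Z=2) weight 1/288
  (Y=2, X=1, V=0, W=2, U=0, Z=1) weight 1/216
  … 15 more
Group by Y:
  weight(Y=1) = 1/16
  weight(Y=2) = 1/18
Total weight = 1/16 + 1/18 = 17/144
P(Y=1 | obs) = 1/16 / 17/144 = 9/17
P(Y=2 | obs) = 1/18 / 17/144 = 8/17
argmax = 1

argmax_v P(Y = v | obs) = 1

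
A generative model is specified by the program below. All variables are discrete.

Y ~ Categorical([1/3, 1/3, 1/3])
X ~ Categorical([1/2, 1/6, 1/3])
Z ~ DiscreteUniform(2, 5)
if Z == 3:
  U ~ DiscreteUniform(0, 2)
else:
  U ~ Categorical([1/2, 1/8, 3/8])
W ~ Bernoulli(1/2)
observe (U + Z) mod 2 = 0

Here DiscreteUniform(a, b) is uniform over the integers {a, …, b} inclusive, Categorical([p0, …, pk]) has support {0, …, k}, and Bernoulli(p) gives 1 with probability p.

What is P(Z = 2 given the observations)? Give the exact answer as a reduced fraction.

P(Z = 2 | obs) = 21/53

Enumerate traces; 108 have nonzero weight after conditioning:
  (Y=0, X=0, Z=2, U=0, W=0) weight 1/96
  (Y=0, X=0, Z=2, U=0, W=1) weight 1/96
  (Y=0, X=0, Z=2, U=2, W=0) weight 1/128
  (Y=0, X=0, Z=2, U=2, W=1) weight 1/128
  (Y=0, X=0, Z=3, U=1, W=0) weight 1/144
  (Y=0, X=0, Z=3, U=1, W=1) weight 1/144
  (Y=0, X=0, Z=4, U=0, W=0) weight 1/96
  (Y=0, X=0, Z=4, U=0, W=1) weight 1/96
  (Y=0, X=0, Z=5, U=1, W=0) weight 1/384
  … 99 more
Group by Z:
  weight(Z=2) = 7/32
  weight(Z=3) = 1/12
  weight(Z=4) = 7/32
  weight(Z=5) = 1/32
Total weight = 7/32 + 1/12 + 7/32 + 1/32 = 53/96
P(Z=2 | obs) = 7/32 / 53/96 = 21/53
P(Z=3 | obs) = 1/12 / 53/96 = 8/53
P(Z=4 | obs) = 7/32 / 53/96 = 21/53
P(Z=5 | obs) = 1/32 / 53/96 = 3/53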